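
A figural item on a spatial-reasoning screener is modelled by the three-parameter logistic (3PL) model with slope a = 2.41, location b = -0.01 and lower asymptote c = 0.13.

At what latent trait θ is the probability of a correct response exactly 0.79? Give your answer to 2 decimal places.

0.47

P(θ) = c + (1 − c) · 1 / (1 + exp(−a(θ − b)))
Remove guessing floor: (0.79 − 0.13)/(1 − 0.13) = 0.7586
logit = ln(0.7586/0.2414) = 1.1451
θ = b + logit/(a) = -0.01 + 1.1451/2.4100 = 0.4652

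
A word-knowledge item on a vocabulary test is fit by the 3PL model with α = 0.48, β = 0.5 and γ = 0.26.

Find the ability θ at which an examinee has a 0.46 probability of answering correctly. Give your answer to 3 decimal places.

P(θ) = γ + (1 − γ) · 1 / (1 + exp(−α(θ − β)))
Remove guessing floor: (0.46 − 0.26)/(1 − 0.26) = 0.2703
logit = ln(0.2703/0.7297) = -0.9933
θ = β + logit/(α) = 0.5 + (-0.9933)/0.4800 = -1.5693

-1.569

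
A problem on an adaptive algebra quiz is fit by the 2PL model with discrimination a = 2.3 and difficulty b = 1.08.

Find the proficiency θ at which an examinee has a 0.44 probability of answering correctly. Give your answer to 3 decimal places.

P(θ) = 1 / (1 + exp(−a(θ − b)))
logit = ln(0.4400/0.5600) = -0.2412
θ = b + logit/(a) = 1.08 + (-0.2412)/2.3000 = 0.9751

0.975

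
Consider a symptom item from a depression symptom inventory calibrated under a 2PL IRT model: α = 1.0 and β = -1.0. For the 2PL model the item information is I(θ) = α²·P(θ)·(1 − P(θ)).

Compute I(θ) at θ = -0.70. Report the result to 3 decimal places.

P = 1/(1+e^{-0.3000}) = 0.5744
P(1−P) = 0.5744 × 0.4256 = 0.2445
I = α² × P(1−P) = 1.0² × 0.2445 = 0.24446

0.244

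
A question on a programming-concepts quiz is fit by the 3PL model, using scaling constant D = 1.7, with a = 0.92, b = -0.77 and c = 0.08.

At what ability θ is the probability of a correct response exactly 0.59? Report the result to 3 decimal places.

-0.630

P(θ) = c + (1 − c) · 1 / (1 + exp(−D·a(θ − b)))
Remove guessing floor: (0.59 − 0.08)/(1 − 0.08) = 0.5543
logit = ln(0.5543/0.4457) = 0.2183
θ = b + logit/(1.7·a) = -0.77 + 0.2183/1.5640 = -0.6305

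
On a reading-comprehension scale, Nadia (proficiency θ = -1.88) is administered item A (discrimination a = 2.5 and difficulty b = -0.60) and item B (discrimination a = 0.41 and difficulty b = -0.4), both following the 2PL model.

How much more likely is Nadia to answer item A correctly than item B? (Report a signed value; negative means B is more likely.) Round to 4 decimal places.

-0.3136

P(θ) = 1 / (1 + exp(−a(θ − b)))
P_A = 0.0392
P_B = 0.3528
P_A − P_B = -0.3136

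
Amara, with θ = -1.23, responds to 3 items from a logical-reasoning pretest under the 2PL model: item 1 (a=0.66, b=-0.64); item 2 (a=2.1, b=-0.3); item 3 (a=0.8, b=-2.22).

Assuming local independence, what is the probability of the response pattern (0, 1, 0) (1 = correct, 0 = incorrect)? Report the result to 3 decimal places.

P(θ) = 1 / (1 + exp(−a(θ − b)))
P_1 = 1/(1+e^{0.3894}) = 0.4039
P_2 = 1/(1+e^{1.9530}) = 0.1242
P_3 = 1/(1+e^{-0.7920}) = 0.6883
L = (1−P_1) × P_2 × (1−P_3) = 0.5961 × 0.1242 × 0.3117 = 0.02309

0.023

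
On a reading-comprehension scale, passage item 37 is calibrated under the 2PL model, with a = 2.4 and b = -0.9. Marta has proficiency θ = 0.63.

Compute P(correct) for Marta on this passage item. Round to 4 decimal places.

P(θ) = 1 / (1 + exp(−a(θ − b)))
Exponent: 2.4 × (0.63 − (-0.9)) = 3.6720
1/(1 + e^{-3.6720}) = 0.9752

0.9752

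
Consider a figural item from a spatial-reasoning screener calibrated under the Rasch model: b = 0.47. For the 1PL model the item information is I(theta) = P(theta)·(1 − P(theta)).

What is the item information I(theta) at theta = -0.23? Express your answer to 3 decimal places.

0.222

P = 1/(1+e^{0.7000}) = 0.3318
P(1−P) = 0.3318 × 0.6682 = 0.2217
I = P(1−P) = 0.22171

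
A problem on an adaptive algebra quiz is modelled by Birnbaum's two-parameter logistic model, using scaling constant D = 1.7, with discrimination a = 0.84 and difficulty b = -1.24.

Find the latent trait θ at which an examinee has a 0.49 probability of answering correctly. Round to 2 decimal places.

P(θ) = 1 / (1 + exp(−D·a(θ − b)))
logit = ln(0.4900/0.5100) = -0.0400
θ = b + logit/(1.7·a) = -1.24 + (-0.0400)/1.4280 = -1.2680

-1.27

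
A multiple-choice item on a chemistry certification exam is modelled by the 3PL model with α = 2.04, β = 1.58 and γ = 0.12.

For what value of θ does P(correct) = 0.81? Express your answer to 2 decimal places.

2.21

P(θ) = γ + (1 − γ) · 1 / (1 + exp(−α(θ − β)))
Remove guessing floor: (0.81 − 0.12)/(1 − 0.12) = 0.7841
logit = ln(0.7841/0.2159) = 1.2897
θ = β + logit/(α) = 1.58 + 1.2897/2.0400 = 2.2122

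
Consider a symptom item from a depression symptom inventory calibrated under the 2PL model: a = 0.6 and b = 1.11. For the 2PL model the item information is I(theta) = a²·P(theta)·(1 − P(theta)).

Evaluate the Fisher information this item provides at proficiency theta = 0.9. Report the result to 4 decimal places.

0.0896

P = 1/(1+e^{0.1260}) = 0.4685
P(1−P) = 0.4685 × 0.5315 = 0.2490
I = a² × P(1−P) = 0.6² × 0.2490 = 0.08964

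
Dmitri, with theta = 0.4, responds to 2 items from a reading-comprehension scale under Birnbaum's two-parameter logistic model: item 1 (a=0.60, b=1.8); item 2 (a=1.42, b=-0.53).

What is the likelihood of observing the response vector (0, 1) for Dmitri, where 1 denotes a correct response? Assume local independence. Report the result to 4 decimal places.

P(theta) = 1 / (1 + exp(−a(theta − b)))
P_1 = 1/(1+e^{0.8400}) = 0.3015
P_2 = 1/(1+e^{-1.3206}) = 0.7893
L = (1−P_1) × P_2 = 0.6985 × 0.7893 = 0.55129

0.5513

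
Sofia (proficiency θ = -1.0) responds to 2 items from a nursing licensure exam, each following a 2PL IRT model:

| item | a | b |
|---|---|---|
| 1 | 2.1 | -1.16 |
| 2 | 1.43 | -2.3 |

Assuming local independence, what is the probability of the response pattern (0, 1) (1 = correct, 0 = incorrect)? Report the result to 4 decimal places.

P(θ) = 1 / (1 + exp(−a(θ − b)))
P_1 = 1/(1+e^{-0.3360}) = 0.5832
P_2 = 1/(1+e^{-1.8590}) = 0.8652
L = (1−P_1) × P_2 = 0.4168 × 0.8652 = 0.36059

0.3606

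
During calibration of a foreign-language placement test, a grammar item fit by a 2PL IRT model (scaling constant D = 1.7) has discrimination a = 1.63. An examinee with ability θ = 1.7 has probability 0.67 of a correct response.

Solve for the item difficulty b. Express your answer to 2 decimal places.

P(θ) = 1 / (1 + exp(−D·a(θ − b)))
logit(0.67) = ln(0.67/0.33) = 0.7082
b = θ − logit/(1.7·a) = 1.7 − 0.7082/2.7710 = 1.4444

1.44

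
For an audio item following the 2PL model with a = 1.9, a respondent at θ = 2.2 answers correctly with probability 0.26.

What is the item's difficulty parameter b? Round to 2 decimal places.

2.75

P(θ) = 1 / (1 + exp(−a(θ − b)))
logit(0.26) = ln(0.26/0.74) = -1.0460
b = θ − logit/(a) = 2.2 − (-1.0460)/1.9000 = 2.7505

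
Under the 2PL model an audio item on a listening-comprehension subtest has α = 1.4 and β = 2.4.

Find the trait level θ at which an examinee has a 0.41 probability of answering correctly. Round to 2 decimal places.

P(θ) = 1 / (1 + exp(−α(θ − β)))
logit = ln(0.4100/0.5900) = -0.3640
θ = β + logit/(α) = 2.4 + (-0.3640)/1.4000 = 2.1400

2.14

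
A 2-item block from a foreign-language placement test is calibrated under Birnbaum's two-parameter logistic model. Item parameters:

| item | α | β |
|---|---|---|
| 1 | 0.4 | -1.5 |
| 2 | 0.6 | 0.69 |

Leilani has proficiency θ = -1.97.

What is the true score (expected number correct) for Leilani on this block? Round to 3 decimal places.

0.622

P(θ) = 1 / (1 + exp(−α(θ − β)))
P_1 = 1/(1+e^{0.1880}) = 0.4531
P_2 = 1/(1+e^{1.5960}) = 0.1685
E[score] = 0.4531 + 0.1685 = 0.6217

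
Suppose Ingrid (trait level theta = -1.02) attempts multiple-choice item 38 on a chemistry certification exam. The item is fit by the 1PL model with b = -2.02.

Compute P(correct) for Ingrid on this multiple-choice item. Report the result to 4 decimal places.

0.7311

P(theta) = 1 / (1 + exp(−(theta − b)))
Exponent: (-1.02 − (-2.02)) = 1.0000
1/(1 + e^{-1.0000}) = 0.7311
P = 0.7311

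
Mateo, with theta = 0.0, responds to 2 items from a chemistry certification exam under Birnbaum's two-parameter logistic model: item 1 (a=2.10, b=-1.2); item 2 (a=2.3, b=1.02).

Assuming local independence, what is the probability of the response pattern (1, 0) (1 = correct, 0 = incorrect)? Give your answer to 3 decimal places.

P(theta) = 1 / (1 + exp(−a(theta − b)))
P_1 = 1/(1+e^{-2.5200}) = 0.9255
P_2 = 1/(1+e^{2.3460}) = 0.0874
L = P_1 × (1−P_2) = 0.9255 × 0.9126 = 0.84466

0.845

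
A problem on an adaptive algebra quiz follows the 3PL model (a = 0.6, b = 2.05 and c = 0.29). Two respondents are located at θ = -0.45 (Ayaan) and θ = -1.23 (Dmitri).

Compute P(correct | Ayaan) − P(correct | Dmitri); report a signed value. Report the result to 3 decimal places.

0.042

P(θ) = c + (1 − c) · 1 / (1 + exp(−a(θ − b)))
P(Ayaan) = 0.4195  [exponent -1.5000]
P(Dmitri) = 0.3770  [exponent -1.9680]
Difference = 0.4195 − 0.3770 = 0.0425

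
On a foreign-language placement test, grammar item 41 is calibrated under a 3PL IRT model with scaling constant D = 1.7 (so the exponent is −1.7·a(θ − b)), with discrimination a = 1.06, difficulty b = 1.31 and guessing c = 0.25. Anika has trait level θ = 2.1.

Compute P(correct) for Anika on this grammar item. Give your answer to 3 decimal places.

P(θ) = c + (1 − c) · 1 / (1 + exp(−D·a(θ − b)))
Exponent: 1.7 × 1.06 × (2.1 − 1.31) = 1.4236
1/(1 + e^{-1.4236}) = 0.8059
P = 0.25 + 0.75 × 0.8059 = 0.8544

0.854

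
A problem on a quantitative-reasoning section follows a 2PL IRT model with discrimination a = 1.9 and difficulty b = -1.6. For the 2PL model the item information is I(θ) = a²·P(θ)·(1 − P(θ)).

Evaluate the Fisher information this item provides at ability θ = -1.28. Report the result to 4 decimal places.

0.8240

P = 1/(1+e^{-0.6080}) = 0.6475
P(1−P) = 0.6475 × 0.3525 = 0.2282
I = a² × P(1−P) = 1.9² × 0.2282 = 0.82398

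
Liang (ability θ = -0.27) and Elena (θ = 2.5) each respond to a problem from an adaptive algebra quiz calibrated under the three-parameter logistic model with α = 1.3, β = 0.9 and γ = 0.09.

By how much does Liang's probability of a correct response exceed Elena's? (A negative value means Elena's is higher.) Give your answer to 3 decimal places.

P(θ) = γ + (1 − γ) · 1 / (1 + exp(−α(θ − β)))
P(Liang) = 0.2532  [exponent -1.5210]
P(Elena) = 0.8989  [exponent 2.0800]
Difference = 0.2532 − 0.8989 = -0.6458

-0.646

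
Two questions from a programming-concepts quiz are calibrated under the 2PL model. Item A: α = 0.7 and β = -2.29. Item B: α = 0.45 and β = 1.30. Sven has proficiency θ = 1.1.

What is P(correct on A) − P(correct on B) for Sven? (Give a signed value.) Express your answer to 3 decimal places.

0.437

P(θ) = 1 / (1 + exp(−α(θ − β)))
P_A = 0.9147
P_B = 0.4775
P_A − P_B = 0.4372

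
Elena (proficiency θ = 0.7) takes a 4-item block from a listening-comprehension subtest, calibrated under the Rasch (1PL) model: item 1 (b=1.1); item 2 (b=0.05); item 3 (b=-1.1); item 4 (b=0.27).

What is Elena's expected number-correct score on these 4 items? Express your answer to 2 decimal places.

P(θ) = 1 / (1 + exp(−(θ − b)))
P_1 = 1/(1+e^{0.4000}) = 0.4013
P_2 = 1/(1+e^{-0.6500}) = 0.6570
P_3 = 1/(1+e^{-1.8000}) = 0.8581
P_4 = 1/(1+e^{-0.4300}) = 0.6059
E[score] = 0.4013 + 0.6570 + 0.8581 + 0.6059 = 2.5223

2.52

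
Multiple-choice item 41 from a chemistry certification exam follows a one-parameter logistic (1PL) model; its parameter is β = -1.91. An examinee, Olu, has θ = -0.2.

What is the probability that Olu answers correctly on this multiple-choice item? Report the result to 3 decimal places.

P(θ) = 1 / (1 + exp(−(θ − β)))
Exponent: (-0.2 − (-1.91)) = 1.7100
1/(1 + e^{-1.7100}) = 0.8468
P = 0.8468

0.847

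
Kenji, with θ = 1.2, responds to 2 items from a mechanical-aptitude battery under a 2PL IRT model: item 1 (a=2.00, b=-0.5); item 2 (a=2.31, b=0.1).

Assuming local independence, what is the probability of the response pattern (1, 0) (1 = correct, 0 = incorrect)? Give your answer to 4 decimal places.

0.0707

P(θ) = 1 / (1 + exp(−a(θ − b)))
P_1 = 1/(1+e^{-3.4000}) = 0.9677
P_2 = 1/(1+e^{-2.5410}) = 0.9270
L = P_1 × (1−P_2) = 0.9677 × 0.0730 = 0.07067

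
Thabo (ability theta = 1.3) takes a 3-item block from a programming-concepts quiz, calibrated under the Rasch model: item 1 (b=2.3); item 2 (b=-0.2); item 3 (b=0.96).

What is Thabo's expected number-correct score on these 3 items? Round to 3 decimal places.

1.671

P(theta) = 1 / (1 + exp(−(theta − b)))
P_1 = 1/(1+e^{1.0000}) = 0.2689
P_2 = 1/(1+e^{-1.5000}) = 0.8176
P_3 = 1/(1+e^{-0.3400}) = 0.5842
E[score] = 0.2689 + 0.8176 + 0.5842 = 1.6707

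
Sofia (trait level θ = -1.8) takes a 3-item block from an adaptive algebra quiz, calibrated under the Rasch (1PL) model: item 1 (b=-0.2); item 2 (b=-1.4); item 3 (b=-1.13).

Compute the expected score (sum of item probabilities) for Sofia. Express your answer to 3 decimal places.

P(θ) = 1 / (1 + exp(−(θ − b)))
P_1 = 1/(1+e^{1.6000}) = 0.1680
P_2 = 1/(1+e^{0.4000}) = 0.4013
P_3 = 1/(1+e^{0.6700}) = 0.3385
E[score] = 0.1680 + 0.4013 + 0.3385 = 0.9078

0.908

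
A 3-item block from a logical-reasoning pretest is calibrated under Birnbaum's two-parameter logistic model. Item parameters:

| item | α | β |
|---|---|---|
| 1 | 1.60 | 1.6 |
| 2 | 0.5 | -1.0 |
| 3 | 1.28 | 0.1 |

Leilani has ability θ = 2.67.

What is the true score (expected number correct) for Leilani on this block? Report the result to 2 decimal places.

2.67

P(θ) = 1 / (1 + exp(−α(θ − β)))
P_1 = 1/(1+e^{-1.7120}) = 0.8471
P_2 = 1/(1+e^{-1.8350}) = 0.8624
P_3 = 1/(1+e^{-3.2896}) = 0.9641
E[score] = 0.8471 + 0.8624 + 0.9641 = 2.6735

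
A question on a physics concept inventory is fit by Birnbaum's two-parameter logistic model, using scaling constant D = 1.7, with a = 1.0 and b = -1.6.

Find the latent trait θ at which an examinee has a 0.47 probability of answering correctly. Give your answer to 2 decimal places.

-1.67

P(θ) = 1 / (1 + exp(−D·a(θ − b)))
logit = ln(0.4700/0.5300) = -0.1201
θ = b + logit/(1.7·a) = -1.6 + (-0.1201)/1.7000 = -1.6707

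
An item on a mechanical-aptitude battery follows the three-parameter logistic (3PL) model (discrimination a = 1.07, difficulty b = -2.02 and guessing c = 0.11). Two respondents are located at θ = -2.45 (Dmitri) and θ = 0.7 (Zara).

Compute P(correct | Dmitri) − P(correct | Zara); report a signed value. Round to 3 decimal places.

P(θ) = c + (1 − c) · 1 / (1 + exp(−a(θ − b)))
P(Dmitri) = 0.4544  [exponent -0.4601]
P(Zara) = 0.9540  [exponent 2.9104]
Difference = 0.4544 − 0.9540 = -0.4996

-0.500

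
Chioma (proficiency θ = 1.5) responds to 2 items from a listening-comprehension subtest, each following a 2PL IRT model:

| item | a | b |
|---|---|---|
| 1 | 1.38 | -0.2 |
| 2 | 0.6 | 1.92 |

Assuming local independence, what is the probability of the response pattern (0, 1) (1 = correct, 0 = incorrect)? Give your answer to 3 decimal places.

0.038

P(θ) = 1 / (1 + exp(−a(θ − b)))
P_1 = 1/(1+e^{-2.3460}) = 0.9126
P_2 = 1/(1+e^{0.2520}) = 0.4373
L = (1−P_1) × P_2 = 0.0874 × 0.4373 = 0.03822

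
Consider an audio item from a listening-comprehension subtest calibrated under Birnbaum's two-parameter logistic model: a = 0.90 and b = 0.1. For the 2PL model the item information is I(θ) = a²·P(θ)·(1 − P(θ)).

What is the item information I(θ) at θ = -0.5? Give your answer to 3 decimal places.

0.188

P = 1/(1+e^{0.5400}) = 0.3682
P(1−P) = 0.3682 × 0.6318 = 0.2326
I = a² × P(1−P) = 0.90² × 0.2326 = 0.18843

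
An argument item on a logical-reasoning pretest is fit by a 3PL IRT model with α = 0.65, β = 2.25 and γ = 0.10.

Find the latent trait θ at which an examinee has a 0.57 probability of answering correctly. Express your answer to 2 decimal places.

2.39

P(θ) = γ + (1 − γ) · 1 / (1 + exp(−α(θ − β)))
Remove guessing floor: (0.57 − 0.10)/(1 − 0.10) = 0.5222
logit = ln(0.5222/0.4778) = 0.0889
θ = β + logit/(α) = 2.25 + 0.0889/0.6500 = 2.3868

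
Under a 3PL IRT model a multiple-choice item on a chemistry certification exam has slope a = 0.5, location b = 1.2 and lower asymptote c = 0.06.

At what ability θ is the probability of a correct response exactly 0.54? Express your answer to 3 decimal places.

P(θ) = c + (1 − c) · 1 / (1 + exp(−a(θ − b)))
Remove guessing floor: (0.54 − 0.06)/(1 − 0.06) = 0.5106
logit = ln(0.5106/0.4894) = 0.0426
θ = b + logit/(a) = 1.2 + 0.0426/0.5000 = 1.2851

1.285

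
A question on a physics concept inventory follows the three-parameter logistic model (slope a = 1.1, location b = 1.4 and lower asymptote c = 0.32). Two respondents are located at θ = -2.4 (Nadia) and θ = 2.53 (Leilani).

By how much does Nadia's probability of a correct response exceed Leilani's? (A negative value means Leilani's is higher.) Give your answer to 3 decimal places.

P(θ) = c + (1 − c) · 1 / (1 + exp(−a(θ − b)))
P(Nadia) = 0.3302  [exponent -4.1800]
P(Leilani) = 0.8477  [exponent 1.2430]
Difference = 0.3302 − 0.8477 = -0.5175

-0.517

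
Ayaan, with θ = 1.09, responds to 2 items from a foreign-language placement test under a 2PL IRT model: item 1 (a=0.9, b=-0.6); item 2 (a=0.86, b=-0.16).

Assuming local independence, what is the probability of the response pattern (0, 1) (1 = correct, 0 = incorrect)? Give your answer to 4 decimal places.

0.1337

P(θ) = 1 / (1 + exp(−a(θ − b)))
P_1 = 1/(1+e^{-1.5210}) = 0.8207
P_2 = 1/(1+e^{-1.0750}) = 0.7455
L = (1−P_1) × P_2 = 0.1793 × 0.7455 = 0.13369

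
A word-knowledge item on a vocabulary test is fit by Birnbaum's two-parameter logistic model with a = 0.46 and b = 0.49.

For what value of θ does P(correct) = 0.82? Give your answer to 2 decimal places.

P(θ) = 1 / (1 + exp(−a(θ − b)))
logit = ln(0.8200/0.1800) = 1.5163
θ = b + logit/(a) = 0.49 + 1.5163/0.4600 = 3.7864

3.79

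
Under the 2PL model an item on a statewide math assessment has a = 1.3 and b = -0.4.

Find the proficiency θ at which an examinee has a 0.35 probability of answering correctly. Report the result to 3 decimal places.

-0.876

P(θ) = 1 / (1 + exp(−a(θ − b)))
logit = ln(0.3500/0.6500) = -0.6190
θ = b + logit/(a) = -0.4 + (-0.6190)/1.3000 = -0.8762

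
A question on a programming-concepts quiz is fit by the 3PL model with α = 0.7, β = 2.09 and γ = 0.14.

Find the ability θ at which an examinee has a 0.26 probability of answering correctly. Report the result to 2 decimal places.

P(θ) = γ + (1 − γ) · 1 / (1 + exp(−α(θ − β)))
Remove guessing floor: (0.26 − 0.14)/(1 − 0.14) = 0.1395
logit = ln(0.1395/0.8605) = -1.8192
θ = β + logit/(α) = 2.09 + (-1.8192)/0.7000 = -0.5088

-0.51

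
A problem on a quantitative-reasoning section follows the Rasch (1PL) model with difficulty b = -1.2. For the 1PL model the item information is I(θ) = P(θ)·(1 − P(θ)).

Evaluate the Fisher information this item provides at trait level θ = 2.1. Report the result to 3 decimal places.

0.034

P = 1/(1+e^{-3.3000}) = 0.9644
P(1−P) = 0.9644 × 0.0356 = 0.0343
I = P(1−P) = 0.03431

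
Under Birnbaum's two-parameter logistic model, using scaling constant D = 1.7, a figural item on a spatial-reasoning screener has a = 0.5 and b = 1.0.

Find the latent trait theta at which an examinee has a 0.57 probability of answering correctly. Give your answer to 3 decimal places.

1.332

P(theta) = 1 / (1 + exp(−D·a(theta − b)))
logit = ln(0.5700/0.4300) = 0.2819
theta = b + logit/(1.7·a) = 1.0 + 0.2819/0.8500 = 1.3316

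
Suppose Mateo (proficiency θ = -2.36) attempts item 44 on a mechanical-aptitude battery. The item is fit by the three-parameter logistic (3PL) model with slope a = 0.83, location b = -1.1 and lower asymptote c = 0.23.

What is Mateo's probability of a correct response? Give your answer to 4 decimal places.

0.4302

P(θ) = c + (1 − c) · 1 / (1 + exp(−a(θ − b)))
Exponent: 0.83 × (-2.36 − (-1.1)) = -1.0458
1/(1 + e^{1.0458}) = 0.2600
P = 0.23 + 0.77 × 0.2600 = 0.4302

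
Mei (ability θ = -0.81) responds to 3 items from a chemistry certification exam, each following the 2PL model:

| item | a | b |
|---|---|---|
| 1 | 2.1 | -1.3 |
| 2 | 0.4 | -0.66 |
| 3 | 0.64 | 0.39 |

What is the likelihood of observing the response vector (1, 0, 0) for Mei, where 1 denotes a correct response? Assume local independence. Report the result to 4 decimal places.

0.2592

P(θ) = 1 / (1 + exp(−a(θ − b)))
P_1 = 1/(1+e^{-1.0290}) = 0.7367
P_2 = 1/(1+e^{0.0600}) = 0.4850
P_3 = 1/(1+e^{0.7680}) = 0.3169
L = P_1 × (1−P_2) × (1−P_3) = 0.7367 × 0.5150 × 0.6831 = 0.25917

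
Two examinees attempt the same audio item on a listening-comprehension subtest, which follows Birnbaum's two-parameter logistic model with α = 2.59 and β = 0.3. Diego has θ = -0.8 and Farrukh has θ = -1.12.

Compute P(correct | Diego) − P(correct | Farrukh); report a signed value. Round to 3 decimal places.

0.030

P(θ) = 1 / (1 + exp(−α(θ − β)))
P(Diego) = 0.0547  [exponent -2.8490]
P(Farrukh) = 0.0247  [exponent -3.6778]
Difference = 0.0547 − 0.0247 = 0.0301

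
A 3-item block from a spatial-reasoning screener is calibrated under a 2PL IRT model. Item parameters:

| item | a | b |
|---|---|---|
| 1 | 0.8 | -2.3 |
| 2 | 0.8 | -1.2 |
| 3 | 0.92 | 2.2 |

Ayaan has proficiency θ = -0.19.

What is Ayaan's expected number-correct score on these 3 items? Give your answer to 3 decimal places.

P(θ) = 1 / (1 + exp(−a(θ − b)))
P_1 = 1/(1+e^{-1.6880}) = 0.8440
P_2 = 1/(1+e^{-0.8080}) = 0.6917
P_3 = 1/(1+e^{2.1988}) = 0.0999
E[score] = 0.8440 + 0.6917 + 0.0999 = 1.6355

1.636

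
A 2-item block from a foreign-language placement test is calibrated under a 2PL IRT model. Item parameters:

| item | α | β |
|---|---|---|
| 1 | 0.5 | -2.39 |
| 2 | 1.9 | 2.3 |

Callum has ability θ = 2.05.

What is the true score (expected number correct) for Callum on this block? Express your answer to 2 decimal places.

P(θ) = 1 / (1 + exp(−α(θ − β)))
P_1 = 1/(1+e^{-2.2200}) = 0.9020
P_2 = 1/(1+e^{0.4750}) = 0.3834
E[score] = 0.9020 + 0.3834 = 1.2855

1.29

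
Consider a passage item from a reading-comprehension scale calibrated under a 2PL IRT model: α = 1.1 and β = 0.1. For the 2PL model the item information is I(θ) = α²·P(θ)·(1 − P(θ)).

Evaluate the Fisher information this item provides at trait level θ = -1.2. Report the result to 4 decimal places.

0.1885

P = 1/(1+e^{1.4300}) = 0.1931
P(1−P) = 0.1931 × 0.8069 = 0.1558
I = α² × P(1−P) = 1.1² × 0.1558 = 0.18853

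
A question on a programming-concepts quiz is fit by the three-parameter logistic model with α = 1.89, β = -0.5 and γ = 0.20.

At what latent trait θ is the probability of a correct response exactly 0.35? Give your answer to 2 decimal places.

P(θ) = γ + (1 − γ) · 1 / (1 + exp(−α(θ − β)))
Remove guessing floor: (0.35 − 0.20)/(1 − 0.20) = 0.1875
logit = ln(0.1875/0.8125) = -1.4663
θ = β + logit/(α) = -0.5 + (-1.4663)/1.8900 = -1.2758

-1.28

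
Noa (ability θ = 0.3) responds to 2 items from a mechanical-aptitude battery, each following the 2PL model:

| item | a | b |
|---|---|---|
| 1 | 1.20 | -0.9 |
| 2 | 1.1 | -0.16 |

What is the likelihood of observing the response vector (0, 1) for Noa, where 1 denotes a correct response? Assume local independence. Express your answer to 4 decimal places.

0.1195

P(θ) = 1 / (1 + exp(−a(θ − b)))
P_1 = 1/(1+e^{-1.4400}) = 0.8085
P_2 = 1/(1+e^{-0.5060}) = 0.6239
L = (1−P_1) × P_2 = 0.1915 × 0.6239 = 0.11950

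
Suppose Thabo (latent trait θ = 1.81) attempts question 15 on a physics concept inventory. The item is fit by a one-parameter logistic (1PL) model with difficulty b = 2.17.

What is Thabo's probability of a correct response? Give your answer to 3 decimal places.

0.411

P(θ) = 1 / (1 + exp(−(θ − b)))
Exponent: (1.81 − 2.17) = -0.3600
1/(1 + e^{0.3600}) = 0.4110
P = 0.4110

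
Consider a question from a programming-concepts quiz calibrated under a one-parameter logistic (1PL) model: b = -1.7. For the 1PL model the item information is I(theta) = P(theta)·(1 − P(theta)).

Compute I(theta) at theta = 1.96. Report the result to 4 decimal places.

P = 1/(1+e^{-3.6600}) = 0.9749
P(1−P) = 0.9749 × 0.0251 = 0.0245
I = P(1−P) = 0.02446

0.0245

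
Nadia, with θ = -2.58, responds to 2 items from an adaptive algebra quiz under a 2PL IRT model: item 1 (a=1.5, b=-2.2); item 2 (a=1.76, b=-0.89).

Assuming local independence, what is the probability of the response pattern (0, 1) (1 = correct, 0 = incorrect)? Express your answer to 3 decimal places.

P(θ) = 1 / (1 + exp(−a(θ − b)))
P_1 = 1/(1+e^{0.5700}) = 0.3612
P_2 = 1/(1+e^{2.9744}) = 0.0486
L = (1−P_1) × P_2 = 0.6388 × 0.0486 = 0.03104

0.031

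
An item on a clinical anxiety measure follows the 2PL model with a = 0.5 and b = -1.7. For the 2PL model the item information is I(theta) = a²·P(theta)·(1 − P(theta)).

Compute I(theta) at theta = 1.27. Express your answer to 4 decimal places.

P = 1/(1+e^{-1.4850}) = 0.8153
P(1−P) = 0.8153 × 0.1847 = 0.1506
I = a² × P(1−P) = 0.5² × 0.1506 = 0.03764

0.0376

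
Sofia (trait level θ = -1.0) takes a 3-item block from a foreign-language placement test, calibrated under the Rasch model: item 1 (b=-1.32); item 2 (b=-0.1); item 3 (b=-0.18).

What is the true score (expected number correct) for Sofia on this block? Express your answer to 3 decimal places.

1.174

P(θ) = 1 / (1 + exp(−(θ − b)))
P_1 = 1/(1+e^{-0.3200}) = 0.5793
P_2 = 1/(1+e^{0.9000}) = 0.2891
P_3 = 1/(1+e^{0.8200}) = 0.3058
E[score] = 0.5793 + 0.2891 + 0.3058 = 1.1741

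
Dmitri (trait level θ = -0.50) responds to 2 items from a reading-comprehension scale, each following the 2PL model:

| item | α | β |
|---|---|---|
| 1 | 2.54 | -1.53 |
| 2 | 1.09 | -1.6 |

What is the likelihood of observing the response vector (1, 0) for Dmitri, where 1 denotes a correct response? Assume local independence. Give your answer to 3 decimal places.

P(θ) = 1 / (1 + exp(−α(θ − β)))
P_1 = 1/(1+e^{-2.6162}) = 0.9319
P_2 = 1/(1+e^{-1.1990}) = 0.7683
L = P_1 × (1−P_2) = 0.9319 × 0.2317 = 0.21588

0.216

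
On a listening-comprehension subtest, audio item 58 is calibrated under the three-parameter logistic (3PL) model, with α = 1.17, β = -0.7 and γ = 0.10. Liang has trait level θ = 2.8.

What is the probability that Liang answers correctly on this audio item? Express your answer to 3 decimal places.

0.985

P(θ) = γ + (1 − γ) · 1 / (1 + exp(−α(θ − β)))
Exponent: 1.17 × (2.8 − (-0.7)) = 4.0950
1/(1 + e^{-4.0950}) = 0.9836
P = 0.10 + 0.90 × 0.9836 = 0.9853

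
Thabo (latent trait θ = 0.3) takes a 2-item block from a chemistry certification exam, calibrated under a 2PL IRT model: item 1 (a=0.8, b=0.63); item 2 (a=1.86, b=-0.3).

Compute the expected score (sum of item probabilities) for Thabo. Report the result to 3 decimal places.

P(θ) = 1 / (1 + exp(−a(θ − b)))
P_1 = 1/(1+e^{0.2640}) = 0.4344
P_2 = 1/(1+e^{-1.1160}) = 0.7532
E[score] = 0.4344 + 0.7532 = 1.1876

1.188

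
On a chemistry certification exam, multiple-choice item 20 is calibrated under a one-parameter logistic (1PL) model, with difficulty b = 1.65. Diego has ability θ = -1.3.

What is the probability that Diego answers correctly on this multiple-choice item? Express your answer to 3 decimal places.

0.050

P(θ) = 1 / (1 + exp(−(θ − b)))
Exponent: (-1.3 − 1.65) = -2.9500
1/(1 + e^{2.9500}) = 0.0497
P = 0.0497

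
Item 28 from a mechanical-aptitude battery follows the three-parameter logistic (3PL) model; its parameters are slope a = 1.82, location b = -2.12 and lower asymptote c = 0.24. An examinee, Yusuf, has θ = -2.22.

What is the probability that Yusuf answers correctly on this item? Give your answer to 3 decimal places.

0.586

P(θ) = c + (1 − c) · 1 / (1 + exp(−a(θ − b)))
Exponent: 1.82 × (-2.22 − (-2.12)) = -0.1820
1/(1 + e^{0.1820}) = 0.4546
P = 0.24 + 0.76 × 0.4546 = 0.5855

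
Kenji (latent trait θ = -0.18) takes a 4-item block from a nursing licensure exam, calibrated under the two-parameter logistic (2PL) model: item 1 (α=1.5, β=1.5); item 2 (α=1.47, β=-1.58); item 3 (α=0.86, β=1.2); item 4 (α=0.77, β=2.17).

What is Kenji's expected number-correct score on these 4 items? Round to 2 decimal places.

P(θ) = 1 / (1 + exp(−α(θ − β)))
P_1 = 1/(1+e^{2.5200}) = 0.0745
P_2 = 1/(1+e^{-2.0580}) = 0.8868
P_3 = 1/(1+e^{1.1868}) = 0.2338
P_4 = 1/(1+e^{1.8095}) = 0.1407
E[score] = 0.0745 + 0.8868 + 0.2338 + 0.1407 = 1.3358

1.34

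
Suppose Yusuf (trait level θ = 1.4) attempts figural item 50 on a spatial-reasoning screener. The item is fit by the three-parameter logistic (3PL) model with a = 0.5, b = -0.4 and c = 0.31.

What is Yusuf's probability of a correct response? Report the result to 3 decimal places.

P(θ) = c + (1 − c) · 1 / (1 + exp(−a(θ − b)))
Exponent: 0.5 × (1.4 − (-0.4)) = 0.9000
1/(1 + e^{-0.9000}) = 0.7109
P = 0.31 + 0.69 × 0.7109 = 0.8006

0.801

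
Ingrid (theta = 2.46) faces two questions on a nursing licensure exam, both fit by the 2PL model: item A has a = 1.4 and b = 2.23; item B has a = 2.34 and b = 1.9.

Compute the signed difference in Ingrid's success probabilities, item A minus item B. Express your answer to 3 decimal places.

-0.208

P(theta) = 1 / (1 + exp(−a(theta − b)))
P_A = 0.5798
P_B = 0.7876
P_A − P_B = -0.2078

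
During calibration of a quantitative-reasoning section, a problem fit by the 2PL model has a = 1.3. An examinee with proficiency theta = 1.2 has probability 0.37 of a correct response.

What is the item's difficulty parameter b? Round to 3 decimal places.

P(theta) = 1 / (1 + exp(−a(theta − b)))
logit(0.37) = ln(0.37/0.63) = -0.5322
b = theta − logit/(a) = 1.2 − (-0.5322)/1.3000 = 1.6094

1.609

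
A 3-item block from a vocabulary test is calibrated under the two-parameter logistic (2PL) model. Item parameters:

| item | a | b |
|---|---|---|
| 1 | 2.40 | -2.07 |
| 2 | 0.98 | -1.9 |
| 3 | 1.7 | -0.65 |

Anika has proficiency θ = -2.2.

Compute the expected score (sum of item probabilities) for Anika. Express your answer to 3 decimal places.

0.917

P(θ) = 1 / (1 + exp(−a(θ − b)))
P_1 = 1/(1+e^{0.3120}) = 0.4226
P_2 = 1/(1+e^{0.2940}) = 0.4270
P_3 = 1/(1+e^{2.6350}) = 0.0669
E[score] = 0.4226 + 0.4270 + 0.0669 = 0.9166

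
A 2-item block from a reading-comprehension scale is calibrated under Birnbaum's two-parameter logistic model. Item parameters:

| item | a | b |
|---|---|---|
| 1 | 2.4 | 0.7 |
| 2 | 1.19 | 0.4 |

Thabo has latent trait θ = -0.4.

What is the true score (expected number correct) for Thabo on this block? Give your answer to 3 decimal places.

P(θ) = 1 / (1 + exp(−a(θ − b)))
P_1 = 1/(1+e^{2.6400}) = 0.0666
P_2 = 1/(1+e^{0.9520}) = 0.2785
E[score] = 0.0666 + 0.2785 = 0.3451

0.345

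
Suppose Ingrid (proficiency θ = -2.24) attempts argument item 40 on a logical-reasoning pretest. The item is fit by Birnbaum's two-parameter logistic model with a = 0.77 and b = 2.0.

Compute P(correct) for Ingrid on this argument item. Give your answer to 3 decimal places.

P(θ) = 1 / (1 + exp(−a(θ − b)))
Exponent: 0.77 × (-2.24 − 2.0) = -3.2648
1/(1 + e^{3.2648}) = 0.0368

0.037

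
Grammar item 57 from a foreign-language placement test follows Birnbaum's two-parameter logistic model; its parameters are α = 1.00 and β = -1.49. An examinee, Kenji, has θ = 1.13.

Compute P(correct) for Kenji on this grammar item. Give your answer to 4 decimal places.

0.9321

P(θ) = 1 / (1 + exp(−α(θ − β)))
Exponent: 1.00 × (1.13 − (-1.49)) = 2.6200
1/(1 + e^{-2.6200}) = 0.9321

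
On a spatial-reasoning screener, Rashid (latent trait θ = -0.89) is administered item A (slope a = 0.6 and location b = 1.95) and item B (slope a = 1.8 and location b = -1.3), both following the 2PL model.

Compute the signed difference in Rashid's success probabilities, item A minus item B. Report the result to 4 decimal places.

-0.5226

P(θ) = 1 / (1 + exp(−a(θ − b)))
P_A = 0.1539
P_B = 0.6766
P_A − P_B = -0.5226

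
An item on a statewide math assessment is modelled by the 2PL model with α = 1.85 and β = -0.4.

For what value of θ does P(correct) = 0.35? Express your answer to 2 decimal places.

-0.73

P(θ) = 1 / (1 + exp(−α(θ − β)))
logit = ln(0.3500/0.6500) = -0.6190
θ = β + logit/(α) = -0.4 + (-0.6190)/1.8500 = -0.7346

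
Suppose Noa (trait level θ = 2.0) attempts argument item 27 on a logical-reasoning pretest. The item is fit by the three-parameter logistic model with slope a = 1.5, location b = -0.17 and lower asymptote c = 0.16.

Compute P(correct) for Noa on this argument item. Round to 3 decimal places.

0.969

P(θ) = c + (1 − c) · 1 / (1 + exp(−a(θ − b)))
Exponent: 1.5 × (2.0 − (-0.17)) = 3.2550
1/(1 + e^{-3.2550}) = 0.9629
P = 0.16 + 0.84 × 0.9629 = 0.9688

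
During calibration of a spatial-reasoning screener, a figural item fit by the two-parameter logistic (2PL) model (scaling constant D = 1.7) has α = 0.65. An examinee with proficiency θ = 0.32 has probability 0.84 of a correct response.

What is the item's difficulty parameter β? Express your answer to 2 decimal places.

-1.18

P(θ) = 1 / (1 + exp(−D·α(θ − β)))
logit(0.84) = ln(0.84/0.16) = 1.6582
β = θ − logit/(1.7·α) = 0.32 − 1.6582/1.1050 = -1.1807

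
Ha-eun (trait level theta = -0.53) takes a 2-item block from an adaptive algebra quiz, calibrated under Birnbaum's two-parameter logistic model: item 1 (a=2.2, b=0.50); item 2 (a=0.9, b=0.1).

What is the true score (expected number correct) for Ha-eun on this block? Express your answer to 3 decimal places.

P(theta) = 1 / (1 + exp(−a(theta − b)))
P_1 = 1/(1+e^{2.2660}) = 0.0940
P_2 = 1/(1+e^{0.5670}) = 0.3619
E[score] = 0.0940 + 0.3619 = 0.4559

0.456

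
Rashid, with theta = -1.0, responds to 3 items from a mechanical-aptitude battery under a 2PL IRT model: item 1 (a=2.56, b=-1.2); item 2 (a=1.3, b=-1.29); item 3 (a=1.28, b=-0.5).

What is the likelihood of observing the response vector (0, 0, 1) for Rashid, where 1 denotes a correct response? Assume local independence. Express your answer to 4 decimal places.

P(theta) = 1 / (1 + exp(−a(theta − b)))
P_1 = 1/(1+e^{-0.5120}) = 0.6253
P_2 = 1/(1+e^{-0.3770}) = 0.5931
P_3 = 1/(1+e^{0.6400}) = 0.3452
L = (1−P_1) × (1−P_2) × P_3 = 0.3747 × 0.4069 × 0.3452 = 0.05264

0.0526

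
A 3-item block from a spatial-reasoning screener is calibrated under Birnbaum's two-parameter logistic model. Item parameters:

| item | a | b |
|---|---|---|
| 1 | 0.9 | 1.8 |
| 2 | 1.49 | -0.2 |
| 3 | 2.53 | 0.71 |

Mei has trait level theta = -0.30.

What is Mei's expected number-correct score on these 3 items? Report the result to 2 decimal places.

P(theta) = 1 / (1 + exp(−a(theta − b)))
P_1 = 1/(1+e^{1.8900}) = 0.1312
P_2 = 1/(1+e^{0.1490}) = 0.4628
P_3 = 1/(1+e^{2.5553}) = 0.0721
E[score] = 0.1312 + 0.4628 + 0.0721 = 0.6661

0.67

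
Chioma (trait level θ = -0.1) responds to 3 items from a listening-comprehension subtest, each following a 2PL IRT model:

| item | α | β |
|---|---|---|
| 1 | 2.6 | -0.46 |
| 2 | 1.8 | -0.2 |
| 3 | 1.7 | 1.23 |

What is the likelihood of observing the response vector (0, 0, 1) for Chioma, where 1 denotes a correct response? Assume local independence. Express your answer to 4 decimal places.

0.0121

P(θ) = 1 / (1 + exp(−α(θ − β)))
P_1 = 1/(1+e^{-0.9360}) = 0.7183
P_2 = 1/(1+e^{-0.1800}) = 0.5449
P_3 = 1/(1+e^{2.2610}) = 0.0944
L = (1−P_1) × (1−P_2) × P_3 = 0.2817 × 0.4551 × 0.0944 = 0.01210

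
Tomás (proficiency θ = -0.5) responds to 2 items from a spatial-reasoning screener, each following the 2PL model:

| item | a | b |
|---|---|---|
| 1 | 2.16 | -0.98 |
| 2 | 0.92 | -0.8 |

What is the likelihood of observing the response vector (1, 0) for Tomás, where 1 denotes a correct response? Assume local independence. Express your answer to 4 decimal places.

0.3185

P(θ) = 1 / (1 + exp(−a(θ − b)))
P_1 = 1/(1+e^{-1.0368}) = 0.7382
P_2 = 1/(1+e^{-0.2760}) = 0.5686
L = P_1 × (1−P_2) = 0.7382 × 0.4314 = 0.31850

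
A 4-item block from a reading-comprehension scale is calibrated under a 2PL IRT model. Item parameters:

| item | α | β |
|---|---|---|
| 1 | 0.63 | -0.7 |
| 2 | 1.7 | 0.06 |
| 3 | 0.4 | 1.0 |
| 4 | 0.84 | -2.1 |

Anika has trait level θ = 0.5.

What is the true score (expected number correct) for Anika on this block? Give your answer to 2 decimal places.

P(θ) = 1 / (1 + exp(−α(θ − β)))
P_1 = 1/(1+e^{-0.7560}) = 0.6805
P_2 = 1/(1+e^{-0.7480}) = 0.6787
P_3 = 1/(1+e^{0.2000}) = 0.4502
P_4 = 1/(1+e^{-2.1840}) = 0.8988
E[score] = 0.6805 + 0.6787 + 0.4502 + 0.8988 = 2.7082

2.71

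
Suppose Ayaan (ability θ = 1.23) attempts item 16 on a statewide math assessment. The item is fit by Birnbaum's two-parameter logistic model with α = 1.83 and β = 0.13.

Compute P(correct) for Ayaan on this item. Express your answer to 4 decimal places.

P(θ) = 1 / (1 + exp(−α(θ − β)))
Exponent: 1.83 × (1.23 − 0.13) = 2.0130
1/(1 + e^{-2.0130}) = 0.8822

0.8822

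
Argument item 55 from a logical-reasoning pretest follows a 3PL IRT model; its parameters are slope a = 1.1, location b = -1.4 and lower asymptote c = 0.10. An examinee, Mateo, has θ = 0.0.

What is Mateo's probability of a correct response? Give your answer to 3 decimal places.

0.841

P(θ) = c + (1 − c) · 1 / (1 + exp(−a(θ − b)))
Exponent: 1.1 × (0.0 − (-1.4)) = 1.5400
1/(1 + e^{-1.5400}) = 0.8235
P = 0.10 + 0.90 × 0.8235 = 0.8411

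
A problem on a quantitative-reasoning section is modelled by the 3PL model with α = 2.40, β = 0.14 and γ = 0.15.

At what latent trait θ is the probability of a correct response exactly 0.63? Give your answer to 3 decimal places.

0.248

P(θ) = γ + (1 − γ) · 1 / (1 + exp(−α(θ − β)))
Remove guessing floor: (0.63 − 0.15)/(1 − 0.15) = 0.5647
logit = ln(0.5647/0.4353) = 0.2603
θ = β + logit/(α) = 0.14 + 0.2603/2.4000 = 0.2485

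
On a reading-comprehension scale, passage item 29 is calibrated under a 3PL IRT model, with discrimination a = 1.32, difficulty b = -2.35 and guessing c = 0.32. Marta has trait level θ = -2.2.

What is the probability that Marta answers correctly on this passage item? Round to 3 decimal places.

P(θ) = c + (1 − c) · 1 / (1 + exp(−a(θ − b)))
Exponent: 1.32 × (-2.2 − (-2.35)) = 0.1980
1/(1 + e^{-0.1980}) = 0.5493
P = 0.32 + 0.68 × 0.5493 = 0.6936

0.694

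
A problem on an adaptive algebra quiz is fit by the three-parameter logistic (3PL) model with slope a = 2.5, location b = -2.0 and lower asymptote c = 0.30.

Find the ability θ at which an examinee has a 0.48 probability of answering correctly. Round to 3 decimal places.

-2.424

P(θ) = c + (1 − c) · 1 / (1 + exp(−a(θ − b)))
Remove guessing floor: (0.48 − 0.30)/(1 − 0.30) = 0.2571
logit = ln(0.2571/0.7429) = -1.0609
θ = b + logit/(a) = -2.0 + (-1.0609)/2.5000 = -2.4243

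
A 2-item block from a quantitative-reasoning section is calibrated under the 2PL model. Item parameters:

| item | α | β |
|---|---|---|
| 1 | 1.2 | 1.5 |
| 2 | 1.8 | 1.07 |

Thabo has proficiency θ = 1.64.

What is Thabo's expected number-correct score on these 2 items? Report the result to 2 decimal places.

1.28

P(θ) = 1 / (1 + exp(−α(θ − β)))
P_1 = 1/(1+e^{-0.1680}) = 0.5419
P_2 = 1/(1+e^{-1.0260}) = 0.7361
E[score] = 0.5419 + 0.7361 = 1.2780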